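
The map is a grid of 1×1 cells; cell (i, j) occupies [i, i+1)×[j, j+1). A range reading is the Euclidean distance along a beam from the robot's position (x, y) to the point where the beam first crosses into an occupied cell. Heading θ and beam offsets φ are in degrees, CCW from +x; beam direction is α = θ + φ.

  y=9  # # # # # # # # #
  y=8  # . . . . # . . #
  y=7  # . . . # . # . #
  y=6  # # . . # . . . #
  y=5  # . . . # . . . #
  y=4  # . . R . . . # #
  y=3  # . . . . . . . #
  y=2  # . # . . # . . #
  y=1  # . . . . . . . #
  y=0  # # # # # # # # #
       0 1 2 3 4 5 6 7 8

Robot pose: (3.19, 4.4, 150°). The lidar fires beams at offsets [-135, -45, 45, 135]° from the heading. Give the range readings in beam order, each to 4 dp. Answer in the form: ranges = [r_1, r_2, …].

ranges = [4.9797, 4.7623, 2.2673, 3.5199]

beam 1: φ=-135°, α=15°
  cosα=0.9659 sinα=0.2588 | (3,4) | tMaxX 0.8386 tMaxY 2.3182 | tΔX 1.0353 tΔY 3.8637
    t=0.8386 [x] (4,4)
    t=1.8738 [x] (5,4)
    t=2.3182 [y] (5,5)
    t=2.9091 [x] (6,5)
    t=3.9444 [x] (7,5)
    t=4.9797 [x] (8,5) — stop
  → r_1 = 4.9797
beam 2: φ=-45°, α=105°
  cosα=-0.2588 sinα=0.9659 | (3,4) | tMaxX 0.7341 tMaxY 0.6212 | tΔX 3.8637 tΔY 1.0353
    t=0.6212 [y] (3,5)
    t=0.7341 [x] (2,5)
    t=1.6564 [y] (2,6)
    t=2.6917 [y] (2,7)
    t=3.7270 [y] (2,8)
    t=4.5978 [x] (1,8)
    t=4.7623 [y] (1,9) — stop
  → r_2 = 4.7623
beam 3: φ=45°, α=195°
  cosα=-0.9659 sinα=-0.2588 | (3,4) | tMaxX 0.1967 tMaxY 1.5455 | tΔX 1.0353 tΔY 3.8637
    t=0.1967 [x] (2,4)
    t=1.2320 [x] (1,4)
    t=1.5455 [y] (1,3)
    t=2.2673 [x] (0,3) — stop
  → r_3 = 2.2673
beam 4: φ=135°, α=285°
  cosα=0.2588 sinα=-0.9659 | (3,4) | tMaxX 3.1296 tMaxY 0.4141 | tΔX 3.8637 tΔY 1.0353
    t=0.4141 [y] (3,3)
    t=1.4494 [y] (3,2)
    t=2.4847 [y] (3,1)
    t=3.1296 [x] (4,1)
    t=3.5199 [y] (4,0) — stop
  → r_4 = 3.5199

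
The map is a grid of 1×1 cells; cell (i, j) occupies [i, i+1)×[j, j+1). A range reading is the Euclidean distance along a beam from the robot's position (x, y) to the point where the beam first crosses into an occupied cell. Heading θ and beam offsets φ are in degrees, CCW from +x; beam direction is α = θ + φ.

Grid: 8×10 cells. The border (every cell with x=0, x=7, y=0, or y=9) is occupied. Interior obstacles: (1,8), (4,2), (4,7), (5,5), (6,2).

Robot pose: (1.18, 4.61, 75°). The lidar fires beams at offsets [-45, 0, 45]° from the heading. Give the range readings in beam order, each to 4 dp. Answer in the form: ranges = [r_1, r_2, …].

beam 1: φ=-45°, α=30°
  dir = (cos 30°, sin 30°) = (0.8660, 0.5000); from cell (1,4)
  next x-line at t=0.9469, next y-line at t=0.7800; Δt_x=1.1547, Δt_y=2.0000
    y: enter (1,5) at t=0.7800
    x: enter (2,5) at t=0.9469
    x: enter (3,5) at t=2.1016
    y: enter (3,6) at t=2.7800
    x: enter (4,6) at t=3.2563
    x: enter (5,6) at t=4.4110
    y: enter (5,7) at t=4.7800
    x: enter (6,7) at t=5.5657
    x: enter (7,7) at t=6.7204 ← occupied
  → r_1 = 6.7204
beam 2: φ=0°, α=75°
  dir = (cos 75°, sin 75°) = (0.2588, 0.9659); from cell (1,4)
  next x-line at t=3.1682, next y-line at t=0.4038; Δt_x=3.8637, Δt_y=1.0353
    y: enter (1,5) at t=0.4038
    y: enter (1,6) at t=1.4390
    y: enter (1,7) at t=2.4743
    x: enter (2,7) at t=3.1682
    y: enter (2,8) at t=3.5096
    y: enter (2,9) at t=4.5449 ← occupied
  → r_2 = 4.5449
beam 3: φ=45°, α=120°
  dir = (cos 120°, sin 120°) = (-0.5000, 0.8660); from cell (1,4)
  next x-line at t=0.3600, next y-line at t=0.4503; Δt_x=2.0000, Δt_y=1.1547
    x: enter (0,4) at t=0.3600 ← occupied
  → r_3 = 0.3600

ranges = [6.7204, 4.5449, 0.3600]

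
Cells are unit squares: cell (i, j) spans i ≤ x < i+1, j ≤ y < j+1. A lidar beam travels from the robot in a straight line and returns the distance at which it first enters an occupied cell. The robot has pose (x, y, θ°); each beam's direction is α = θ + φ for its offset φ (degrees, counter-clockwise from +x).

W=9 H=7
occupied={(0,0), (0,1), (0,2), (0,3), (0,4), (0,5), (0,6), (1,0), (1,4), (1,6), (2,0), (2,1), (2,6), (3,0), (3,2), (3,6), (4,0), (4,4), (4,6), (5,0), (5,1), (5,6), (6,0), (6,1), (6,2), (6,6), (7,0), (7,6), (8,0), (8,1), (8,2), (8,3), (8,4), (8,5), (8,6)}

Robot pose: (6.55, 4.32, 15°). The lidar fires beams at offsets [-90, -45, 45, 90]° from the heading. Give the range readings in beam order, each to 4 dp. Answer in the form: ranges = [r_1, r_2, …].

ranges = [1.3666, 1.6743, 1.9399, 1.7393]

beam 1: φ=-90°, α=285°
  cosα=0.2588 sinα=-0.9659 | (6,4) | tMaxX 1.7387 tMaxY 0.3313 | tΔX 3.8637 tΔY 1.0353
    t=0.3313 [y] (6,3)
    t=1.3666 [y] (6,2) — stop
  → r_1 = 1.3666
beam 2: φ=-45°, α=330°
  cosα=0.8660 sinα=-0.5000 | (6,4) | tMaxX 0.5196 tMaxY 0.6400 | tΔX 1.1547 tΔY 2.0000
    t=0.5196 [x] (7,4)
    t=0.6400 [y] (7,3)
    t=1.6743 [x] (8,3) — stop
  → r_2 = 1.6743
beam 3: φ=45°, α=60°
  cosα=0.5000 sinα=0.8660 | (6,4) | tMaxX 0.9000 tMaxY 0.7852 | tΔX 2.0000 tΔY 1.1547
    t=0.7852 [y] (6,5)
    t=0.9000 [x] (7,5)
    t=1.9399 [y] (7,6) — stop
  → r_3 = 1.9399
beam 4: φ=90°, α=105°
  cosα=-0.2588 sinα=0.9659 | (6,4) | tMaxX 2.1250 tMaxY 0.7040 | tΔX 3.8637 tΔY 1.0353
    t=0.7040 [y] (6,5)
    t=1.7393 [y] (6,6) — stop
  → r_4 = 1.7393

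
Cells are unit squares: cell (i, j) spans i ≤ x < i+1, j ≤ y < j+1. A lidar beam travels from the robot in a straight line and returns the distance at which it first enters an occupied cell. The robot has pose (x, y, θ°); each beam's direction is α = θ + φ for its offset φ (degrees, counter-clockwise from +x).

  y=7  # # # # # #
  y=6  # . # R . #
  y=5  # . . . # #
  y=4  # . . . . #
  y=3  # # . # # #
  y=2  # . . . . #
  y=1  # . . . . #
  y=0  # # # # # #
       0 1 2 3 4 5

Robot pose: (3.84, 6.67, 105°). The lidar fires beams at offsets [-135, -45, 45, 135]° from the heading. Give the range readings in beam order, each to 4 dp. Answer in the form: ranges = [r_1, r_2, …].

ranges = [1.3395, 0.3811, 0.6600, 3.6800]

beam 1: φ=-135°, α=330°
  d=(0.8660,-0.5000)  start (3,6)  tX=0.1848 tY=1.3400  stride 1/|dx|=1.1547 1/|dy|=2.0000
    cross x-line → (4,6), t=0.1848
    cross x-line → (5,6), t=1.3395 (wall)
  → r_1 = 1.3395
beam 2: φ=-45°, α=60°
  d=(0.5000,0.8660)  start (3,6)  tX=0.3200 tY=0.3811  stride 1/|dx|=2.0000 1/|dy|=1.1547
    cross x-line → (4,6), t=0.3200
    cross y-line → (4,7), t=0.3811 (wall)
  → r_2 = 0.3811
beam 3: φ=45°, α=150°
  d=(-0.8660,0.5000)  start (3,6)  tX=0.9699 tY=0.6600  stride 1/|dx|=1.1547 1/|dy|=2.0000
    cross y-line → (3,7), t=0.6600 (wall)
  → r_3 = 0.6600
beam 4: φ=135°, α=240°
  d=(-0.5000,-0.8660)  start (3,6)  tX=1.6800 tY=0.7736  stride 1/|dx|=2.0000 1/|dy|=1.1547
    cross y-line → (3,5), t=0.7736
    cross x-line → (2,5), t=1.6800
    cross y-line → (2,4), t=1.9283
    cross y-line → (2,3), t=3.0831
    cross x-line → (1,3), t=3.6800 (wall)
  → r_4 = 3.6800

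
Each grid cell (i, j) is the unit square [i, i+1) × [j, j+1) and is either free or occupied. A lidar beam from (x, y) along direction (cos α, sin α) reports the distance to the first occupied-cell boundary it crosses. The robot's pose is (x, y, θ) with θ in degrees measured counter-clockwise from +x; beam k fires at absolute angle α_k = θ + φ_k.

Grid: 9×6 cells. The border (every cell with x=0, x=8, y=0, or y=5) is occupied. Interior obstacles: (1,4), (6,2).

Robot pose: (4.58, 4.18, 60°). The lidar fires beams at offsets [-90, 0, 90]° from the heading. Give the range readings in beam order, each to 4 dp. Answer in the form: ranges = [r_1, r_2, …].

beam 1: φ=-90°, α=330°
  cosα=0.8660 sinα=-0.5000 | (4,4) | tMaxX 0.4850 tMaxY 0.3600 | tΔX 1.1547 tΔY 2.0000
    t=0.3600 [y] (4,3)
    t=0.4850 [x] (5,3)
    t=1.6397 [x] (6,3)
    t=2.3600 [y] (6,2) — stop
  → r_1 = 2.3600
beam 2: φ=0°, α=60°
  cosα=0.5000 sinα=0.8660 | (4,4) | tMaxX 0.8400 tMaxY 0.9469 | tΔX 2.0000 tΔY 1.1547
    t=0.8400 [x] (5,4)
    t=0.9469 [y] (5,5) — stop
  → r_2 = 0.9469
beam 3: φ=90°, α=150°
  cosα=-0.8660 sinα=0.5000 | (4,4) | tMaxX 0.6697 tMaxY 1.6400 | tΔX 1.1547 tΔY 2.0000
    t=0.6697 [x] (3,4)
    t=1.6400 [y] (3,5) — stop
  → r_3 = 1.6400

ranges = [2.3600, 0.9469, 1.6400]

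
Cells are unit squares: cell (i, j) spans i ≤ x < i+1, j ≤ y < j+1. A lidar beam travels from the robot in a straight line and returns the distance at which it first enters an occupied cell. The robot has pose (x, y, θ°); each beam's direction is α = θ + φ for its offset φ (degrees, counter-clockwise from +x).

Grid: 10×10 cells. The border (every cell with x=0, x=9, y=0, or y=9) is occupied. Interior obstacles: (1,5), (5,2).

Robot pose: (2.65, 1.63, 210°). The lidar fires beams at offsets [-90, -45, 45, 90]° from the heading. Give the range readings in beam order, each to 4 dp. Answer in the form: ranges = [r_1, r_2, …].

ranges = [3.3000, 1.7082, 0.6522, 0.7275]

beam 1: φ=-90°, α=120°
  direction (-0.5000, 0.8660); cell (2,1); t to first gridline: x 1.3000, y 0.4272 (then +2.0000 / +1.1547)
    (2,2) via y @ 0.4272
    (1,2) via x @ 1.3000
    (1,3) via y @ 1.5819
    (1,4) via y @ 2.7366
    (0,4) via x @ 3.3000  # hit
  → r_1 = 3.3000
beam 2: φ=-45°, α=165°
  direction (-0.9659, 0.2588); cell (2,1); t to first gridline: x 0.6729, y 1.4296 (then +1.0353 / +3.8637)
    (1,1) via x @ 0.6729
    (1,2) via y @ 1.4296
    (0,2) via x @ 1.7082  # hit
  → r_2 = 1.7082
beam 3: φ=45°, α=255°
  direction (-0.2588, -0.9659); cell (2,1); t to first gridline: x 2.5114, y 0.6522 (then +3.8637 / +1.0353)
    (2,0) via y @ 0.6522  # hit
  → r_3 = 0.6522
beam 4: φ=90°, α=300°
  direction (0.5000, -0.8660); cell (2,1); t to first gridline: x 0.7000, y 0.7275 (then +2.0000 / +1.1547)
    (3,1) via x @ 0.7000
    (3,0) via y @ 0.7275  # hit
  → r_4 = 0.7275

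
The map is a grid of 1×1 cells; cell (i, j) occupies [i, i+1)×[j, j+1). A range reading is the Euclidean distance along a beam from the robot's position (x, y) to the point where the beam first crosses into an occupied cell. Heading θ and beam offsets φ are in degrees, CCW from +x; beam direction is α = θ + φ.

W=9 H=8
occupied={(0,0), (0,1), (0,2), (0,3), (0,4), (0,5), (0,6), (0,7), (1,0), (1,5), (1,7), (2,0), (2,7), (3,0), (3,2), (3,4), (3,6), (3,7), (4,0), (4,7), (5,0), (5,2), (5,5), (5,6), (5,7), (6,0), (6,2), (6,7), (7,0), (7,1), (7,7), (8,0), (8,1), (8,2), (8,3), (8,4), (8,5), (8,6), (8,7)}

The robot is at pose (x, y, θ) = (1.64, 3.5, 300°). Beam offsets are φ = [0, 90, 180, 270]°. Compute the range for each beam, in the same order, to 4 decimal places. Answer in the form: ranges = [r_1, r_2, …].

ranges = [2.8868, 1.5704, 1.2800, 0.7390]

beam 1: φ=0°, α=300°
  d=(0.5000,-0.8660)  start (1,3)  tX=0.7200 tY=0.5774  stride 1/|dx|=2.0000 1/|dy|=1.1547
    cross y-line → (1,2), t=0.5774
    cross x-line → (2,2), t=0.7200
    cross y-line → (2,1), t=1.7321
    cross x-line → (3,1), t=2.7200
    cross y-line → (3,0), t=2.8868 (wall)
  → r_1 = 2.8868
beam 2: φ=90°, α=30°
  d=(0.8660,0.5000)  start (1,3)  tX=0.4157 tY=1.0000  stride 1/|dx|=1.1547 1/|dy|=2.0000
    cross x-line → (2,3), t=0.4157
    cross y-line → (2,4), t=1.0000
    cross x-line → (3,4), t=1.5704 (wall)
  → r_2 = 1.5704
beam 3: φ=180°, α=120°
  d=(-0.5000,0.8660)  start (1,3)  tX=1.2800 tY=0.5774  stride 1/|dx|=2.0000 1/|dy|=1.1547
    cross y-line → (1,4), t=0.5774
    cross x-line → (0,4), t=1.2800 (wall)
  → r_3 = 1.2800
beam 4: φ=270°, α=210°
  d=(-0.8660,-0.5000)  start (1,3)  tX=0.7390 tY=1.0000  stride 1/|dx|=1.1547 1/|dy|=2.0000
    cross x-line → (0,3), t=0.7390 (wall)
  → r_4 = 0.7390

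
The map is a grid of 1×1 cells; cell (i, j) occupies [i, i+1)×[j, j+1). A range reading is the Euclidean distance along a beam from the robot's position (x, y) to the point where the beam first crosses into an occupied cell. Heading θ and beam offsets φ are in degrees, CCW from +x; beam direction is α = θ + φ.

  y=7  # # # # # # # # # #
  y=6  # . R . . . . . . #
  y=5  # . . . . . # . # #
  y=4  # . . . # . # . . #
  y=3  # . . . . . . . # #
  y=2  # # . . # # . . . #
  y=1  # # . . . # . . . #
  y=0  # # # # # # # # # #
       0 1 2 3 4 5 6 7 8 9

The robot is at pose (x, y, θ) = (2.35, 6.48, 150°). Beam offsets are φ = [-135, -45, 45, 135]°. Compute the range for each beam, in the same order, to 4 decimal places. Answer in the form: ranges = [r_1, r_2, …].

beam 1: φ=-135°, α=15°
  dir = (cos 15°, sin 15°) = (0.9659, 0.2588); from cell (2,6)
  next x-line at t=0.6729, next y-line at t=2.0091; Δt_x=1.0353, Δt_y=3.8637
    x: enter (3,6) at t=0.6729
    x: enter (4,6) at t=1.7082
    y: enter (4,7) at t=2.0091 ← occupied
  → r_1 = 2.0091
beam 2: φ=-45°, α=105°
  dir = (cos 105°, sin 105°) = (-0.2588, 0.9659); from cell (2,6)
  next x-line at t=1.3523, next y-line at t=0.5383; Δt_x=3.8637, Δt_y=1.0353
    y: enter (2,7) at t=0.5383 ← occupied
  → r_2 = 0.5383
beam 3: φ=45°, α=195°
  dir = (cos 195°, sin 195°) = (-0.9659, -0.2588); from cell (2,6)
  next x-line at t=0.3623, next y-line at t=1.8546; Δt_x=1.0353, Δt_y=3.8637
    x: enter (1,6) at t=0.3623
    x: enter (0,6) at t=1.3976 ← occupied
  → r_3 = 1.3976
beam 4: φ=135°, α=285°
  dir = (cos 285°, sin 285°) = (0.2588, -0.9659); from cell (2,6)
  next x-line at t=2.5114, next y-line at t=0.4969; Δt_x=3.8637, Δt_y=1.0353
    y: enter (2,5) at t=0.4969
    y: enter (2,4) at t=1.5322
    x: enter (3,4) at t=2.5114
    y: enter (3,3) at t=2.5675
    y: enter (3,2) at t=3.6028
    y: enter (3,1) at t=4.6380
    y: enter (3,0) at t=5.6733 ← occupied
  → r_4 = 5.6733

ranges = [2.0091, 0.5383, 1.3976, 5.6733]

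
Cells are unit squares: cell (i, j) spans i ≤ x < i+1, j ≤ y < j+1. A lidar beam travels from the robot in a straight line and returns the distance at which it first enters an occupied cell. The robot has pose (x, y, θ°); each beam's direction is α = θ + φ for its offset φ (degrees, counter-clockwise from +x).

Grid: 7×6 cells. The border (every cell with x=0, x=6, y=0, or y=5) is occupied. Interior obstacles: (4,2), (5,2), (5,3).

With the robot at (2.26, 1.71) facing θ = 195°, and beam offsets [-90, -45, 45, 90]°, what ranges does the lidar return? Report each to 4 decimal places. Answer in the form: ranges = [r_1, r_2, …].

ranges = [3.4061, 1.4549, 0.8198, 0.7350]

beam 1: φ=-90°, α=105°
  dir = (cos 105°, sin 105°) = (-0.2588, 0.9659); from cell (2,1)
  next x-line at t=1.0046, next y-line at t=0.3002; Δt_x=3.8637, Δt_y=1.0353
    y: enter (2,2) at t=0.3002
    x: enter (1,2) at t=1.0046
    y: enter (1,3) at t=1.3355
    y: enter (1,4) at t=2.3708
    y: enter (1,5) at t=3.4061 ← occupied
  → r_1 = 3.4061
beam 2: φ=-45°, α=150°
  dir = (cos 150°, sin 150°) = (-0.8660, 0.5000); from cell (2,1)
  next x-line at t=0.3002, next y-line at t=0.5800; Δt_x=1.1547, Δt_y=2.0000
    x: enter (1,1) at t=0.3002
    y: enter (1,2) at t=0.5800
    x: enter (0,2) at t=1.4549 ← occupied
  → r_2 = 1.4549
beam 3: φ=45°, α=240°
  dir = (cos 240°, sin 240°) = (-0.5000, -0.8660); from cell (2,1)
  next x-line at t=0.5200, next y-line at t=0.8198; Δt_x=2.0000, Δt_y=1.1547
    x: enter (1,1) at t=0.5200
    y: enter (1,0) at t=0.8198 ← occupied
  → r_3 = 0.8198
beam 4: φ=90°, α=285°
  dir = (cos 285°, sin 285°) = (0.2588, -0.9659); from cell (2,1)
  next x-line at t=2.8591, next y-line at t=0.7350; Δt_x=3.8637, Δt_y=1.0353
    y: enter (2,0) at t=0.7350 ← occupied
  → r_4 = 0.7350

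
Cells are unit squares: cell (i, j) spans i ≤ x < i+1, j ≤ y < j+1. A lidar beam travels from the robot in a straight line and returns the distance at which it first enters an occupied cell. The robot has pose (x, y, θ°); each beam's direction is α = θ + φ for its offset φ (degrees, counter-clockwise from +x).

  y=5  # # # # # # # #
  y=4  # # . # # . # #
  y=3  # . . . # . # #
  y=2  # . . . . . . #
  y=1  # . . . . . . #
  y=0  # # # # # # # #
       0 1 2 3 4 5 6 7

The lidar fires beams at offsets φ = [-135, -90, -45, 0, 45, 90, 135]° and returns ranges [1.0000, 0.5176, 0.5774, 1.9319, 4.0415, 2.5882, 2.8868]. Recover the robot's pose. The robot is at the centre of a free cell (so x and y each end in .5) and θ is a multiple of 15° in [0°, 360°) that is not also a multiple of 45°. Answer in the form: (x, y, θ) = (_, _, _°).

(x, y, θ) = (2.5, 1.5, 345°)

The pose lattice has 18·16 = 288 candidates. Test each by forward raycasting.
  (5.5, 4.5, 30°): beam 1 = 3.6235 ≠ 1.0000 ✗
  (1.5, 2.5, 105°): beam 1 = 3.0000 ≠ 1.0000 ✗
  (2.5, 1.5, 75°): beam 1 = 0.5774 ≠ 1.0000 ✗
  …
  (2.5, 1.5, 345°): r_1=1.0000, r_2=0.5176, r_3=0.5774, r_4=1.9319, r_5=4.0415, r_6=2.5882, r_7=2.8868 — all match ✓
Only this pose fits every beam.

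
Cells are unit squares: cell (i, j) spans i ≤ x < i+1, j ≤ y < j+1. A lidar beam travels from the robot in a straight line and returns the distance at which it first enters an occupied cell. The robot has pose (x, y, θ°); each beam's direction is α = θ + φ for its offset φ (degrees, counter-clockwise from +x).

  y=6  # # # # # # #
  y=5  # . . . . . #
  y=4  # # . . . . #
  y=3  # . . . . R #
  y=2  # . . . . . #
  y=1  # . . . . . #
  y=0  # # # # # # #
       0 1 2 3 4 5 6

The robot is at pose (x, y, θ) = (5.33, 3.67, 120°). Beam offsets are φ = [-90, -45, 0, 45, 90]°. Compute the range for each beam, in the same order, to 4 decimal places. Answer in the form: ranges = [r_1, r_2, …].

beam 1: φ=-90°, α=30°
  cosα=0.8660 sinα=0.5000 | (5,3) | tMaxX 0.7736 tMaxY 0.6600 | tΔX 1.1547 tΔY 2.0000
    t=0.6600 [y] (5,4)
    t=0.7736 [x] (6,4) — stop
  → r_1 = 0.7736
beam 2: φ=-45°, α=75°
  cosα=0.2588 sinα=0.9659 | (5,3) | tMaxX 2.5887 tMaxY 0.3416 | tΔX 3.8637 tΔY 1.0353
    t=0.3416 [y] (5,4)
    t=1.3769 [y] (5,5)
    t=2.4122 [y] (5,6) — stop
  → r_2 = 2.4122
beam 3: φ=0°, α=120°
  cosα=-0.5000 sinα=0.8660 | (5,3) | tMaxX 0.6600 tMaxY 0.3811 | tΔX 2.0000 tΔY 1.1547
    t=0.3811 [y] (5,4)
    t=0.6600 [x] (4,4)
    t=1.5358 [y] (4,5)
    t=2.6600 [x] (3,5)
    t=2.6905 [y] (3,6) — stop
  → r_3 = 2.6905
beam 4: φ=45°, α=165°
  cosα=-0.9659 sinα=0.2588 | (5,3) | tMaxX 0.3416 tMaxY 1.2750 | tΔX 1.0353 tΔY 3.8637
    t=0.3416 [x] (4,3)
    t=1.2750 [y] (4,4)
    t=1.3769 [x] (3,4)
    t=2.4122 [x] (2,4)
    t=3.4475 [x] (1,4) — stop
  → r_4 = 3.4475
beam 5: φ=90°, α=210°
  cosα=-0.8660 sinα=-0.5000 | (5,3) | tMaxX 0.3811 tMaxY 1.3400 | tΔX 1.1547 tΔY 2.0000
    t=0.3811 [x] (4,3)
    t=1.3400 [y] (4,2)
    t=1.5358 [x] (3,2)
    t=2.6905 [x] (2,2)
    t=3.3400 [y] (2,1)
    t=3.8452 [x] (1,1)
    t=4.9999 [x] (0,1) — stop
  → r_5 = 4.9999

ranges = [0.7736, 2.4122, 2.6905, 3.4475, 4.9999]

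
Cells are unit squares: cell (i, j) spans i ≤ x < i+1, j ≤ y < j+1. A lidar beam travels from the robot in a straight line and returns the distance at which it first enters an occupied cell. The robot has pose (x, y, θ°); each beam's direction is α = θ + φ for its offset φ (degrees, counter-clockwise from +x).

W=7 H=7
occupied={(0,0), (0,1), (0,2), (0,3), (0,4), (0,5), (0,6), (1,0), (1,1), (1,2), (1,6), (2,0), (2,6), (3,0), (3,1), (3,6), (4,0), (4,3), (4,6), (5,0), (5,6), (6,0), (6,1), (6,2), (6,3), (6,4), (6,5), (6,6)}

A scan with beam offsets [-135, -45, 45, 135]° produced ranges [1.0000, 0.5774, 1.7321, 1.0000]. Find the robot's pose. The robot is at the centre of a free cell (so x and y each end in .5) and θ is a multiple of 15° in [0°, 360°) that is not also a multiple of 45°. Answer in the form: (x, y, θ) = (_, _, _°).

(x, y, θ) = (5.5, 4.5, 75°)

Candidates: 21 free-cell centres × 16 headings = 336 poses. Raycast each; keep the one whose scan matches to 4 dp.
  (4.5, 2.5, 285°): beam 1 = 4.0415 ≠ 1.0000 ✗
  (4.5, 5.5, 300°): beam 1 = 1.9319 ≠ 1.0000 ✗
  (2.5, 4.5, 195°): beam 1 = 1.7321 ≠ 1.0000 ✗
  …
  (5.5, 4.5, 75°): r_1=1.0000, r_2=0.5774, r_3=1.7321, r_4=1.0000 — all match ✓
Only this pose fits every beam.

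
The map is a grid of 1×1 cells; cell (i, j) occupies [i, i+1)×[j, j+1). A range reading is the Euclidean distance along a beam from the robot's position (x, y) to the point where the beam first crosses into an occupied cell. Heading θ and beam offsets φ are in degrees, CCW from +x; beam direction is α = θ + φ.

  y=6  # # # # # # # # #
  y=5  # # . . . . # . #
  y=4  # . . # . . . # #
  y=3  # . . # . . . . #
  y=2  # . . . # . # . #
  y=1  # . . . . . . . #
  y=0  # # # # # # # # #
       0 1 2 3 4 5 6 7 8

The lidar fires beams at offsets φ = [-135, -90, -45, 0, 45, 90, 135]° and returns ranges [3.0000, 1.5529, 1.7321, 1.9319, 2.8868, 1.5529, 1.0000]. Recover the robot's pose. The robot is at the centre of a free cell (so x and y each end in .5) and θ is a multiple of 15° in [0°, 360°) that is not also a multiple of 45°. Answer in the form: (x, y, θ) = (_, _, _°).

Enumerate (i+0.5, j+0.5, θ) over the 28 free cells and 16 admissible headings. For each, cast all 7 beams and compare to the given ranges.
  (5.5, 2.5, 330°): beam 1 = 0.5176 ≠ 3.0000 ✗
  (1.5, 3.5, 240°): beam 1 = 1.5529 ≠ 3.0000 ✗
  (3.5, 1.5, 60°): beam 1 = 0.5176 ≠ 3.0000 ✗
  (3.5, 2.5, 75°): beam 1 = 1.7321 ≠ 3.0000 ✗
  …
  (5.5, 4.5, 285°): r_1=3.0000, r_2=1.5529, r_3=1.7321, r_4=1.9319, r_5=2.8868, r_6=1.5529, r_7=1.0000 — all match ✓
Unique over the lattice → pose = (5.5, 4.5, 285°).

(x, y, θ) = (5.5, 4.5, 285°)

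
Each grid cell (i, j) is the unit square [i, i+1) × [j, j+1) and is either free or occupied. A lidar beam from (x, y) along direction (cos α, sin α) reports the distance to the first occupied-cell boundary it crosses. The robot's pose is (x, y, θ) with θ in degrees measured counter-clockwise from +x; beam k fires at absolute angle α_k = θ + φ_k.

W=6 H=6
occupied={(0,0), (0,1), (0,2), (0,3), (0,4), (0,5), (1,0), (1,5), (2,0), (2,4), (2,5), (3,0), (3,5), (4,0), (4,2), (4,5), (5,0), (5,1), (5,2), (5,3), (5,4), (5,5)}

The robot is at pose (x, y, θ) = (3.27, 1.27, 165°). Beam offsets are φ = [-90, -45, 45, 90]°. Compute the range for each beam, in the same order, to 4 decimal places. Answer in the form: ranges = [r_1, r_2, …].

beam 1: φ=-90°, α=75°
  d=(0.2588,0.9659)  start (3,1)  tX=2.8205 tY=0.7558  stride 1/|dx|=3.8637 1/|dy|=1.0353
    cross y-line → (3,2), t=0.7558
    cross y-line → (3,3), t=1.7910
    cross x-line → (4,3), t=2.8205
    cross y-line → (4,4), t=2.8263
    cross y-line → (4,5), t=3.8616 (wall)
  → r_1 = 3.8616
beam 2: φ=-45°, α=120°
  d=(-0.5000,0.8660)  start (3,1)  tX=0.5400 tY=0.8429  stride 1/|dx|=2.0000 1/|dy|=1.1547
    cross x-line → (2,1), t=0.5400
    cross y-line → (2,2), t=0.8429
    cross y-line → (2,3), t=1.9976
    cross x-line → (1,3), t=2.5400
    cross y-line → (1,4), t=3.1523
    cross y-line → (1,5), t=4.3070 (wall)
  → r_2 = 4.3070
beam 3: φ=45°, α=210°
  d=(-0.8660,-0.5000)  start (3,1)  tX=0.3118 tY=0.5400  stride 1/|dx|=1.1547 1/|dy|=2.0000
    cross x-line → (2,1), t=0.3118
    cross y-line → (2,0), t=0.5400 (wall)
  → r_3 = 0.5400
beam 4: φ=90°, α=255°
  d=(-0.2588,-0.9659)  start (3,1)  tX=1.0432 tY=0.2795  stride 1/|dx|=3.8637 1/|dy|=1.0353
    cross y-line → (3,0), t=0.2795 (wall)
  → r_4 = 0.2795

ranges = [3.8616, 4.3070, 0.5400, 0.2795]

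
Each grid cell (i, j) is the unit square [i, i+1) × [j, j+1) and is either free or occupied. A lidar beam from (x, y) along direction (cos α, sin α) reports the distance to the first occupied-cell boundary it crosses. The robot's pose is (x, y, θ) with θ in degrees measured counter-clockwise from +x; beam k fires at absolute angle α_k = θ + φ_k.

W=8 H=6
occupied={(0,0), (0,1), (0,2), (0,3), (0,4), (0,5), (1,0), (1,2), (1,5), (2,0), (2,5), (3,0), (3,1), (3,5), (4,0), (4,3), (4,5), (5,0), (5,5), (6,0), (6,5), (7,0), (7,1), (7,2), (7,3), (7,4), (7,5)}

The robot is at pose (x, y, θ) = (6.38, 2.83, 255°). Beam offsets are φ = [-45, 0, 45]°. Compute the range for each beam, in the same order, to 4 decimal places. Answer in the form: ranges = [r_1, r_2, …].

ranges = [2.7482, 1.8946, 1.2400]

beam 1: φ=-45°, α=210°
  d=(-0.8660,-0.5000)  start (6,2)  tX=0.4388 tY=1.6600  stride 1/|dx|=1.1547 1/|dy|=2.0000
    cross x-line → (5,2), t=0.4388
    cross x-line → (4,2), t=1.5935
    cross y-line → (4,1), t=1.6600
    cross x-line → (3,1), t=2.7482 (wall)
  → r_1 = 2.7482
beam 2: φ=0°, α=255°
  d=(-0.2588,-0.9659)  start (6,2)  tX=1.4682 tY=0.8593  stride 1/|dx|=3.8637 1/|dy|=1.0353
    cross y-line → (6,1), t=0.8593
    cross x-line → (5,1), t=1.4682
    cross y-line → (5,0), t=1.8946 (wall)
  → r_2 = 1.8946
beam 3: φ=45°, α=300°
  d=(0.5000,-0.8660)  start (6,2)  tX=1.2400 tY=0.9584  stride 1/|dx|=2.0000 1/|dy|=1.1547
    cross y-line → (6,1), t=0.9584
    cross x-line → (7,1), t=1.2400 (wall)
  → r_3 = 1.2400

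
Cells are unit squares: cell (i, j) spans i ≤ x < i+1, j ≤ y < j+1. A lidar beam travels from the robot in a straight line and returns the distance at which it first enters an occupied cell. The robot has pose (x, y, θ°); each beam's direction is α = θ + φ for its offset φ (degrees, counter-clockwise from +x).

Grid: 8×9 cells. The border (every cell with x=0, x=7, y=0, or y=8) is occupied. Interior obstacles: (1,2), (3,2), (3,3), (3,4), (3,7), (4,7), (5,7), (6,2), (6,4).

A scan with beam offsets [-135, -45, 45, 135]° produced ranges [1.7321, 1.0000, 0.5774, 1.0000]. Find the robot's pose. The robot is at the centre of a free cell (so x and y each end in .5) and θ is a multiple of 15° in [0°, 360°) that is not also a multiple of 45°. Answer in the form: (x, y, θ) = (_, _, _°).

(x, y, θ) = (2.5, 3.5, 285°)

Enumerate (i+0.5, j+0.5, θ) over the 33 free cells and 16 admissible headings. For each, cast all 4 beams and compare to the given ranges.
  (4.5, 2.5, 75°): beam 2 = 2.8868 ≠ 1.0000 ✗
  (2.5, 6.5, 210°): beam 1 = 1.5529 ≠ 1.7321 ✗
  (3.5, 6.5, 120°): beam 1 = 3.6235 ≠ 1.7321 ✗
  (2.5, 2.5, 150°): beam 1 = 0.5176 ≠ 1.7321 ✗
  …
  (2.5, 3.5, 285°): r_1=1.7321, r_2=1.0000, r_3=0.5774, r_4=1.0000 — all match ✓
No second candidate reproduces the full scan.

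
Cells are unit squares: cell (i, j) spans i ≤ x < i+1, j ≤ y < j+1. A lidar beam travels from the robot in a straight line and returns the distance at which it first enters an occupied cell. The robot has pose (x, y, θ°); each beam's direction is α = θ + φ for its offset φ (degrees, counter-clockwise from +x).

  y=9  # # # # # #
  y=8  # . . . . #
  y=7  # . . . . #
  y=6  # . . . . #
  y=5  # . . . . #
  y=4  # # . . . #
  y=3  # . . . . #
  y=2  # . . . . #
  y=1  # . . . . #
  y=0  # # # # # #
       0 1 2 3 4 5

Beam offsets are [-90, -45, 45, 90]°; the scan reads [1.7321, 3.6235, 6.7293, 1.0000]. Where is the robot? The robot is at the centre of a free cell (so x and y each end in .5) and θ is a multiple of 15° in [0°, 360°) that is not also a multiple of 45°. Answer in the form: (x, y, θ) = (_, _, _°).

(x, y, θ) = (4.5, 7.5, 210°)

Enumerate (i+0.5, j+0.5, θ) over the 31 free cells and 16 admissible headings. For each, cast all 4 beams and compare to the given ranges.
  (2.5, 5.5, 120°): beam 1 = 2.8868 ≠ 1.7321 ✗
  (4.5, 6.5, 60°): beam 1 = 0.5774 ≠ 1.7321 ✗
  (1.5, 2.5, 105°): beam 1 = 3.6235 ≠ 1.7321 ✗
  (4.5, 6.5, 165°): beam 1 = 1.9319 ≠ 1.7321 ✗
  (1.5, 7.5, 105°): beam 1 = 3.6235 ≠ 1.7321 ✗
  …
  (4.5, 7.5, 210°): r_1=1.7321, r_2=3.6235, r_3=6.7293, r_4=1.0000 — all match ✓
Only this pose fits every beam.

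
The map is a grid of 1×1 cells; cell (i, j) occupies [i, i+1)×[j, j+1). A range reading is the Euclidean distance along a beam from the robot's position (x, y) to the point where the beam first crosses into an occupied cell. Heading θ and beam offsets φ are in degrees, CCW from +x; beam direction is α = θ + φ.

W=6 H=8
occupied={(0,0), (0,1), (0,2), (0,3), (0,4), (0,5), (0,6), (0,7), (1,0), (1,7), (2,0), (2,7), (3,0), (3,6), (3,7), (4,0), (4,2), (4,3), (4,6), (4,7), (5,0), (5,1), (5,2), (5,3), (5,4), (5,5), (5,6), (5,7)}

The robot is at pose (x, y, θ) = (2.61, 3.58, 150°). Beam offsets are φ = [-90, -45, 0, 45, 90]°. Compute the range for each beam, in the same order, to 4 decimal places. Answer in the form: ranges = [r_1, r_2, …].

beam 1: φ=-90°, α=60°
  cosα=0.5000 sinα=0.8660 | (2,3) | tMaxX 0.7800 tMaxY 0.4850 | tΔX 2.0000 tΔY 1.1547
    t=0.4850 [y] (2,4)
    t=0.7800 [x] (3,4)
    t=1.6397 [y] (3,5)
    t=2.7800 [x] (4,5)
    t=2.7944 [y] (4,6) — stop
  → r_1 = 2.7944
beam 2: φ=-45°, α=105°
  cosα=-0.2588 sinα=0.9659 | (2,3) | tMaxX 2.3569 tMaxY 0.4348 | tΔX 3.8637 tΔY 1.0353
    t=0.4348 [y] (2,4)
    t=1.4701 [y] (2,5)
    t=2.3569 [x] (1,5)
    t=2.5054 [y] (1,6)
    t=3.5406 [y] (1,7) — stop
  → r_2 = 3.5406
beam 3: φ=0°, α=150°
  cosα=-0.8660 sinα=0.5000 | (2,3) | tMaxX 0.7044 tMaxY 0.8400 | tΔX 1.1547 tΔY 2.0000
    t=0.7044 [x] (1,3)
    t=0.8400 [y] (1,4)
    t=1.8591 [x] (0,4) — stop
  → r_3 = 1.8591
beam 4: φ=45°, α=195°
  cosα=-0.9659 sinα=-0.2588 | (2,3) | tMaxX 0.6315 tMaxY 2.2409 | tΔX 1.0353 tΔY 3.8637
    t=0.6315 [x] (1,3)
    t=1.6668 [x] (0,3) — stop
  → r_4 = 1.6668
beam 5: φ=90°, α=240°
  cosα=-0.5000 sinα=-0.8660 | (2,3) | tMaxX 1.2200 tMaxY 0.6697 | tΔX 2.0000 tΔY 1.1547
    t=0.6697 [y] (2,2)
    t=1.2200 [x] (1,2)
    t=1.8244 [y] (1,1)
    t=2.9791 [y] (1,0) — stop
  → r_5 = 2.9791

ranges = [2.7944, 3.5406, 1.8591, 1.6668, 2.9791]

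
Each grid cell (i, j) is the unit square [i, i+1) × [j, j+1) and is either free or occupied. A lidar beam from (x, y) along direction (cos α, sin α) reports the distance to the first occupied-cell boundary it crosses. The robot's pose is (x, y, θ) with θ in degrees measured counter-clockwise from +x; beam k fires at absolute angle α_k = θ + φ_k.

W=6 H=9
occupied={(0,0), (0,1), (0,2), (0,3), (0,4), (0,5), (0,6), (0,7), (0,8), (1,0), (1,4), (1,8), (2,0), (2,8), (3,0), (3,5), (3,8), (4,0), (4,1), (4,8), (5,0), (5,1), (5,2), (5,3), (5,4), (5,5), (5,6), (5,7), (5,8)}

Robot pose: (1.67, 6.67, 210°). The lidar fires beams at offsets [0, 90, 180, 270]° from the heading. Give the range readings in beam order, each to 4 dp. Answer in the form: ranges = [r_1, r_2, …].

beam 1: φ=0°, α=210°
  direction (-0.8660, -0.5000); cell (1,6); t to first gridline: x 0.7736, y 1.3400 (then +1.1547 / +2.0000)
    (0,6) via x @ 0.7736  # hit
  → r_1 = 0.7736
beam 2: φ=90°, α=300°
  direction (0.5000, -0.8660); cell (1,6); t to first gridline: x 0.6600, y 0.7736 (then +2.0000 / +1.1547)
    (2,6) via x @ 0.6600
    (2,5) via y @ 0.7736
    (2,4) via y @ 1.9283
    (3,4) via x @ 2.6600
    (3,3) via y @ 3.0831
    (3,2) via y @ 4.2378
    (4,2) via x @ 4.6600
    (4,1) via y @ 5.3925  # hit
  → r_2 = 5.3925
beam 3: φ=180°, α=30°
  direction (0.8660, 0.5000); cell (1,6); t to first gridline: x 0.3811, y 0.6600 (then +1.1547 / +2.0000)
    (2,6) via x @ 0.3811
    (2,7) via y @ 0.6600
    (3,7) via x @ 1.5358
    (3,8) via y @ 2.6600  # hit
  → r_3 = 2.6600
beam 4: φ=270°, α=120°
  direction (-0.5000, 0.8660); cell (1,6); t to first gridline: x 1.3400, y 0.3811 (then +2.0000 / +1.1547)
    (1,7) via y @ 0.3811
    (0,7) via x @ 1.3400  # hit
  → r_4 = 1.3400

ranges = [0.7736, 5.3925, 2.6600, 1.3400]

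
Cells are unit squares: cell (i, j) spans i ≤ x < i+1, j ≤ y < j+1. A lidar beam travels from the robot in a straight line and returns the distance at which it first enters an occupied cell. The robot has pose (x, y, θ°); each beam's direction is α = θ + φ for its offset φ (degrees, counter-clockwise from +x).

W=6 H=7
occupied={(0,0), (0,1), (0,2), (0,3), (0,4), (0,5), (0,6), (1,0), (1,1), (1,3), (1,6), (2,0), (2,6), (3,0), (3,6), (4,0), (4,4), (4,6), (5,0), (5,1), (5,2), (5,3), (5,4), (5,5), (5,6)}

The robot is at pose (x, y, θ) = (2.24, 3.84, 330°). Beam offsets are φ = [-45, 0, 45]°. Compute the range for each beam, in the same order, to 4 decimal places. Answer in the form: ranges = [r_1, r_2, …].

ranges = [2.9402, 3.1870, 1.8221]

beam 1: φ=-45°, α=285°
  d=(0.2588,-0.9659)  start (2,3)  tX=2.9364 tY=0.8696  stride 1/|dx|=3.8637 1/|dy|=1.0353
    cross y-line → (2,2), t=0.8696
    cross y-line → (2,1), t=1.9049
    cross x-line → (3,1), t=2.9364
    cross y-line → (3,0), t=2.9402 (wall)
  → r_1 = 2.9402
beam 2: φ=0°, α=330°
  d=(0.8660,-0.5000)  start (2,3)  tX=0.8776 tY=1.6800  stride 1/|dx|=1.1547 1/|dy|=2.0000
    cross x-line → (3,3), t=0.8776
    cross y-line → (3,2), t=1.6800
    cross x-line → (4,2), t=2.0323
    cross x-line → (5,2), t=3.1870 (wall)
  → r_2 = 3.1870
beam 3: φ=45°, α=15°
  d=(0.9659,0.2588)  start (2,3)  tX=0.7868 tY=0.6182  stride 1/|dx|=1.0353 1/|dy|=3.8637
    cross y-line → (2,4), t=0.6182
    cross x-line → (3,4), t=0.7868
    cross x-line → (4,4), t=1.8221 (wall)
  → r_3 = 1.8221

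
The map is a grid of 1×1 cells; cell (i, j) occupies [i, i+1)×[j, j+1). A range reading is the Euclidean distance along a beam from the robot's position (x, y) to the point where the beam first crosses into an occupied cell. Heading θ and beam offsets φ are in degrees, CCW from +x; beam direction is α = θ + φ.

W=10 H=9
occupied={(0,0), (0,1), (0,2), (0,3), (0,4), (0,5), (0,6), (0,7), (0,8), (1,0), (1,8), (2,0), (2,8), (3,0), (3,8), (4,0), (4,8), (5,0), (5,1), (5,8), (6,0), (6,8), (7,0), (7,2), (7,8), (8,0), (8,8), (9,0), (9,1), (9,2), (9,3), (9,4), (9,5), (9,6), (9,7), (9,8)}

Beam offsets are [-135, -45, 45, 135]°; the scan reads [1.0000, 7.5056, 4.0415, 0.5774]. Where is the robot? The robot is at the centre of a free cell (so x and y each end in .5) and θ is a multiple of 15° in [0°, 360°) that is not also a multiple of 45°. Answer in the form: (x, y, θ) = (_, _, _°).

The pose lattice has 54·16 = 864 candidates. Test each by forward raycasting.
  (3.5, 4.5, 345°): beam 1 = 2.8868 ≠ 1.0000 ✗
  (2.5, 4.5, 165°): beam 1 = 7.0000 ≠ 1.0000 ✗
  (2.5, 3.5, 120°): beam 1 = 4.6587 ≠ 1.0000 ✗
  (7.5, 3.5, 345°): beam 1 = 5.0000 ≠ 1.0000 ✗
  (3.5, 5.5, 165°): beam 1 = 5.0000 ≠ 1.0000 ✗
  …
  (5.5, 7.5, 285°): r_1=1.0000, r_2=7.5056, r_3=4.0415, r_4=0.5774 — all match ✓
Only this pose fits every beam.

(x, y, θ) = (5.5, 7.5, 285°)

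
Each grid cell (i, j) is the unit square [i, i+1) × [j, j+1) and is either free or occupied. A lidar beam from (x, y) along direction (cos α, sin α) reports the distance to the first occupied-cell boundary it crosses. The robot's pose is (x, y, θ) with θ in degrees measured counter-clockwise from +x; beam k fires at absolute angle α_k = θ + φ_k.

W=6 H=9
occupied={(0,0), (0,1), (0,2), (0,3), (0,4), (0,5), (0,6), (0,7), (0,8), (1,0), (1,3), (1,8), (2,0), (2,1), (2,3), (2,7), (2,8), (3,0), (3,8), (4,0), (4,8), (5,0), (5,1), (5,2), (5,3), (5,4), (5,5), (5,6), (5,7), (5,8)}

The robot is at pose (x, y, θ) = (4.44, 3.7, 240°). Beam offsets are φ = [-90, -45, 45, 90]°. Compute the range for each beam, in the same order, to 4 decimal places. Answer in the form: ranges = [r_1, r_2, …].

beam 1: φ=-90°, α=150°
  cosα=-0.8660 sinα=0.5000 | (4,3) | tMaxX 0.5081 tMaxY 0.6000 | tΔX 1.1547 tΔY 2.0000
    t=0.5081 [x] (3,3)
    t=0.6000 [y] (3,4)
    t=1.6628 [x] (2,4)
    t=2.6000 [y] (2,5)
    t=2.8175 [x] (1,5)
    t=3.9722 [x] (0,5) — stop
  → r_1 = 3.9722
beam 2: φ=-45°, α=195°
  cosα=-0.9659 sinα=-0.2588 | (4,3) | tMaxX 0.4555 tMaxY 2.7046 | tΔX 1.0353 tΔY 3.8637
    t=0.4555 [x] (3,3)
    t=1.4908 [x] (2,3) — stop
  → r_2 = 1.4908
beam 3: φ=45°, α=285°
  cosα=0.2588 sinα=-0.9659 | (4,3) | tMaxX 2.1637 tMaxY 0.7247 | tΔX 3.8637 tΔY 1.0353
    t=0.7247 [y] (4,2)
    t=1.7600 [y] (4,1)
    t=2.1637 [x] (5,1) — stop
  → r_3 = 2.1637
beam 4: φ=90°, α=330°
  cosα=0.8660 sinα=-0.5000 | (4,3) | tMaxX 0.6466 tMaxY 1.4000 | tΔX 1.1547 tΔY 2.0000
    t=0.6466 [x] (5,3) — stop
  → r_4 = 0.6466

ranges = [3.9722, 1.4908, 2.1637, 0.6466]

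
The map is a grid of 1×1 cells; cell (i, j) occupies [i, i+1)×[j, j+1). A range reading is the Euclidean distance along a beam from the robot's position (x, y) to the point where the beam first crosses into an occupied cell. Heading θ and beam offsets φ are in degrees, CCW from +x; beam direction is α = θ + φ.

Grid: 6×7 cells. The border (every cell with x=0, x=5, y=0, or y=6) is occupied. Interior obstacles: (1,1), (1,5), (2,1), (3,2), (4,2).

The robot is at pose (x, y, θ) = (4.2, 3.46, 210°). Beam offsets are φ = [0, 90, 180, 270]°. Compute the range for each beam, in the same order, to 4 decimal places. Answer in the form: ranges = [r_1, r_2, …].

beam 1: φ=0°, α=210°
  dir = (cos 210°, sin 210°) = (-0.8660, -0.5000); from cell (4,3)
  next x-line at t=0.2309, next y-line at t=0.9200; Δt_x=1.1547, Δt_y=2.0000
    x: enter (3,3) at t=0.2309
    y: enter (3,2) at t=0.9200 ← occupied
  → r_1 = 0.9200
beam 2: φ=90°, α=300°
  dir = (cos 300°, sin 300°) = (0.5000, -0.8660); from cell (4,3)
  next x-line at t=1.6000, next y-line at t=0.5312; Δt_x=2.0000, Δt_y=1.1547
    y: enter (4,2) at t=0.5312 ← occupied
  → r_2 = 0.5312
beam 3: φ=180°, α=30°
  dir = (cos 30°, sin 30°) = (0.8660, 0.5000); from cell (4,3)
  next x-line at t=0.9238, next y-line at t=1.0800; Δt_x=1.1547, Δt_y=2.0000
    x: enter (5,3) at t=0.9238 ← occupied
  → r_3 = 0.9238
beam 4: φ=270°, α=120°
  dir = (cos 120°, sin 120°) = (-0.5000, 0.8660); from cell (4,3)
  next x-line at t=0.4000, next y-line at t=0.6235; Δt_x=2.0000, Δt_y=1.1547
    x: enter (3,3) at t=0.4000
    y: enter (3,4) at t=0.6235
    y: enter (3,5) at t=1.7782
    x: enter (2,5) at t=2.4000
    y: enter (2,6) at t=2.9329 ← occupied
  → r_4 = 2.9329

ranges = [0.9200, 0.5312, 0.9238, 2.9329]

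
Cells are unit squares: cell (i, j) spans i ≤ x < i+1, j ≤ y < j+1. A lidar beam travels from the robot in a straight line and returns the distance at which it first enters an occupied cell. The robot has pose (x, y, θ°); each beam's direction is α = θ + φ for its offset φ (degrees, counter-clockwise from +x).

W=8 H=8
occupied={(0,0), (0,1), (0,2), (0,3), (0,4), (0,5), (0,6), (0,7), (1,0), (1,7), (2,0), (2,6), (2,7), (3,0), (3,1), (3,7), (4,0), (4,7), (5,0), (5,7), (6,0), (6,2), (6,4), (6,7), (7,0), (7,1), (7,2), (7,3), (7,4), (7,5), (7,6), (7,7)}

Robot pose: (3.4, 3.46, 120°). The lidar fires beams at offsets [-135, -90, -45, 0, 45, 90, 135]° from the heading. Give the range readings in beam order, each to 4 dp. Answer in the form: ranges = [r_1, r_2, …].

beam 1: φ=-135°, α=345°
  direction (0.9659, -0.2588); cell (3,3); t to first gridline: x 0.6212, y 1.7773 (then +1.0353 / +3.8637)
    (4,3) via x @ 0.6212
    (5,3) via x @ 1.6564
    (5,2) via y @ 1.7773
    (6,2) via x @ 2.6917  # hit
  → r_1 = 2.6917
beam 2: φ=-90°, α=30°
  direction (0.8660, 0.5000); cell (3,3); t to first gridline: x 0.6928, y 1.0800 (then +1.1547 / +2.0000)
    (4,3) via x @ 0.6928
    (4,4) via y @ 1.0800
    (5,4) via x @ 1.8475
    (6,4) via x @ 3.0022  # hit
  → r_2 = 3.0022
beam 3: φ=-45°, α=75°
  direction (0.2588, 0.9659); cell (3,3); t to first gridline: x 2.3182, y 0.5590 (then +3.8637 / +1.0353)
    (3,4) via y @ 0.5590
    (3,5) via y @ 1.5943
    (4,5) via x @ 2.3182
    (4,6) via y @ 2.6296
    (4,7) via y @ 3.6649  # hit
  → r_3 = 3.6649
beam 4: φ=0°, α=120°
  direction (-0.5000, 0.8660); cell (3,3); t to first gridline: x 0.8000, y 0.6235 (then +2.0000 / +1.1547)
    (3,4) via y @ 0.6235
    (2,4) via x @ 0.8000
    (2,5) via y @ 1.7782
    (1,5) via x @ 2.8000
    (1,6) via y @ 2.9329
    (1,7) via y @ 4.0876  # hit
  → r_4 = 4.0876
beam 5: φ=45°, α=165°
  direction (-0.9659, 0.2588); cell (3,3); t to first gridline: x 0.4141, y 2.0864 (then +1.0353 / +3.8637)
    (2,3) via x @ 0.4141
    (1,3) via x @ 1.4494
    (1,4) via y @ 2.0864
    (0,4) via x @ 2.4847  # hit
  → r_5 = 2.4847
beam 6: φ=90°, α=210°
  direction (-0.8660, -0.5000); cell (3,3); t to first gridline: x 0.4619, y 0.9200 (then +1.1547 / +2.0000)
    (2,3) via x @ 0.4619
    (2,2) via y @ 0.9200
    (1,2) via x @ 1.6166
    (0,2) via x @ 2.7713  # hit
  → r_6 = 2.7713
beam 7: φ=135°, α=255°
  direction (-0.2588, -0.9659); cell (3,3); t to first gridline: x 1.5455, y 0.4762 (then +3.8637 / +1.0353)
    (3,2) via y @ 0.4762
    (3,1) via y @ 1.5115  # hit
  → r_7 = 1.5115

ranges = [2.6917, 3.0022, 3.6649, 4.0876, 2.4847, 2.7713, 1.5115]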